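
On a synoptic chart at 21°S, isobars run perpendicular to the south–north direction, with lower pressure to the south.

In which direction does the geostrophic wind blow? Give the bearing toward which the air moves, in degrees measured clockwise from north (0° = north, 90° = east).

The pressure-gradient force points toward the south (bearing 180°).
Geostrophic balance: in the Southern Hemisphere the Coriolis force deflects motion to the left, so the geostrophic wind blows 90° to the left of the pressure-gradient force (low pressure on the right).
Rotating 180° by 90° counterclockwise gives 090° — the wind blows toward the east.

090°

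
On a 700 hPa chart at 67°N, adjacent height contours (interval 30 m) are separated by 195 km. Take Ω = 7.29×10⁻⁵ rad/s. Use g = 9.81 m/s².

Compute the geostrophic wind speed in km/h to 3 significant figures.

40.5 km/h

Coriolis parameter at 67°N:
f = 2Ω sin φ = 2 × 7.29×10⁻⁵ × sin 67° = 1.34×10⁻⁴ s⁻¹
Height gradient: |∂Z/∂n| = 30 m / 195000 m = 1.54×10⁻⁴
On a pressure surface, geostrophic balance gives V_g = (g/f)|∂Z/∂n|:
V_g = 9.81 × 1.54×10⁻⁴ / 1.34×10⁻⁴ = 11.2 m/s
Converting: 11.2 m/s × 3.6 = 40.5 km/h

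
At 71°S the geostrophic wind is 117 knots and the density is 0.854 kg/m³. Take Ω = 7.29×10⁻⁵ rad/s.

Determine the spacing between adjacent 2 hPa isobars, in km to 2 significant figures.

28 km

Coriolis parameter at 71°S:
f = 2Ω sin φ = 2 × 7.29×10⁻⁵ × sin 71° = 1.38×10⁻⁴ s⁻¹
Wind speed in SI: 117 knots = 60.2 m/s
Geostrophic balance rearranged: |∂P/∂n| = f ρ V_g
|∂P/∂n| = 1.38×10⁻⁴ × 0.854 × 60.2 = 7.09×10⁻³ Pa/m
Isobar spacing: Δn = ΔP/|∂P/∂n| = 200 Pa / 7.09×10⁻³ Pa/m = 28224 m ≈ 28 km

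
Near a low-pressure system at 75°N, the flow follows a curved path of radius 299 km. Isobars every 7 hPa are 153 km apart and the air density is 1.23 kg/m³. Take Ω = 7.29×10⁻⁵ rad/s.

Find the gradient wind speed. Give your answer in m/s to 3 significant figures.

Coriolis parameter at 75°N:
f = 2Ω sin φ = 2 × 7.29×10⁻⁵ × sin 75° = 1.41×10⁻⁴ s⁻¹
Pressure gradient: |∂P/∂n| = 700 Pa / 153000 m = 4.58×10⁻³ Pa/m
Geostrophic speed: V_g = |∂P/∂n|/(fρ) = 4.58×10⁻³/(1.41×10⁻⁴ × 1.23) = 26.4 m/s
Around a low, centrifugal force acts outward with Coriolis, so pressure-gradient force balances both:
(1/ρ)|∂P/∂n| = fV + V²/R  →  V² + fR·V − fR·V_g = 0
With fR = 1.41×10⁻⁴ × 299×10³ m = 42.1 m/s:
V = [−fR + √((fR)² + 4 fR V_g)]/2 = [−42.1 + √(42.1² + 4×42.1×26.4)]/2 = 18.4 m/s
Subgeostrophic (V < V_g = 26.4 m/s), as expected around a low.

18.4 m/s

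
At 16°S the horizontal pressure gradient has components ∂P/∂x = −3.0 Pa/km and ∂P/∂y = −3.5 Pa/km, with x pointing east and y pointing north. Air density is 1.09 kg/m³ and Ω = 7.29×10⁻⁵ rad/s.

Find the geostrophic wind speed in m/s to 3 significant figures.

Coriolis parameter at 16°S:
f = 2Ω sin φ = 2 × 7.29×10⁻⁵ × sin 16° = 4.02×10⁻⁵ s⁻¹
In the Southern Hemisphere f is negative: f = −4.02×10⁻⁵ s⁻¹.
Component geostrophic relations (x east, y north):
u_g = −(1/(fρ)) ∂P/∂y,  v_g = (1/(fρ)) ∂P/∂x
u_g = −(−3.5×10⁻³)/(−4.02×10⁻⁵ × 1.09) = −79.9 m/s;  v_g = (−3.0×10⁻³)/(−4.02×10⁻⁵ × 1.09) = 68.5 m/s
|V_g| = √(u_g² + v_g²) = 105 m/s

105 m/s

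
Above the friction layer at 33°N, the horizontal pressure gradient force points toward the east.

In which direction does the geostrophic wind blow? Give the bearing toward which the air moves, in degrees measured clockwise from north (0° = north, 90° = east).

180°

The pressure-gradient force points toward the east (bearing 090°).
Geostrophic balance: in the Northern Hemisphere the Coriolis force deflects motion to the right, so the geostrophic wind blows 90° to the right of the pressure-gradient force (low pressure on the left).
Rotating 090° by 90° clockwise gives 180° — the wind blows toward the south.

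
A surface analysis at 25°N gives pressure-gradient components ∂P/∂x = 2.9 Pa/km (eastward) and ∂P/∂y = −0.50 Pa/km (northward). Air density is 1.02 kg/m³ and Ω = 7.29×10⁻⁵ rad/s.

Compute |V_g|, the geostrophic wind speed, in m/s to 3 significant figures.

Coriolis parameter at 25°N:
f = 2Ω sin φ = 2 × 7.29×10⁻⁵ × sin 25° = 6.16×10⁻⁵ s⁻¹
Component geostrophic relations (x east, y north):
u_g = −(1/(fρ)) ∂P/∂y,  v_g = (1/(fρ)) ∂P/∂x
u_g = −(−0.50×10⁻³)/(6.16×10⁻⁵ × 1.02) = 7.96 m/s;  v_g = (2.9×10⁻³)/(6.16×10⁻⁵ × 1.02) = 46.1 m/s
|V_g| = √(u_g² + v_g²) = 46.8 m/s

46.8 m/s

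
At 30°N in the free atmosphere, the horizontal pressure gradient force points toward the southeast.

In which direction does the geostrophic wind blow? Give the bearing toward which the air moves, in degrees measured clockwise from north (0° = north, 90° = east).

225°

The pressure-gradient force points toward the southeast (bearing 135°).
Geostrophic balance: in the Northern Hemisphere the Coriolis force deflects motion to the right, so the geostrophic wind blows 90° to the right of the pressure-gradient force (low pressure on the left).
Rotating 135° by 90° clockwise gives 225° — the wind blows toward the southwest.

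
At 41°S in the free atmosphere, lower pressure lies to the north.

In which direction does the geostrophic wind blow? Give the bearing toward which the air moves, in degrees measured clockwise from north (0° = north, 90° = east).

The pressure-gradient force points toward the north (bearing 000°).
Geostrophic balance: in the Southern Hemisphere the Coriolis force deflects motion to the left, so the geostrophic wind blows 90° to the left of the pressure-gradient force (low pressure on the right).
Rotating 000° by 90° counterclockwise gives 270° — the wind blows toward the west.

270°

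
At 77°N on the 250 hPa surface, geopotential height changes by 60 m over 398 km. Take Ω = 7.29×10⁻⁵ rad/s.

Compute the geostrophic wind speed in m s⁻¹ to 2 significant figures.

10 m s⁻¹

Coriolis parameter at 77°N:
f = 2Ω sin φ = 2 × 7.29×10⁻⁵ × sin 77° = 1.42×10⁻⁴ s⁻¹
Height gradient: |∂Z/∂n| = 60 m / 398000 m = 1.51×10⁻⁴
On a pressure surface, geostrophic balance gives V_g = (g/f)|∂Z/∂n|:
V_g = 9.81 × 1.51×10⁻⁴ / 1.42×10⁻⁴ = 10.4 m/s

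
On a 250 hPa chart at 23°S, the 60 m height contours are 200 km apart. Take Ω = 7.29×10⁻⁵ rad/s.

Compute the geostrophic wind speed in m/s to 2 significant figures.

52 m/s

Coriolis parameter at 23°S:
f = 2Ω sin φ = 2 × 7.29×10⁻⁵ × sin 23° = 5.70×10⁻⁵ s⁻¹
Height gradient: |∂Z/∂n| = 60 m / 200000 m = 3.00×10⁻⁴
On a pressure surface, geostrophic balance gives V_g = (g/f)|∂Z/∂n|:
V_g = 9.81 × 3.00×10⁻⁴ / 5.70×10⁻⁵ = 51.7 m/s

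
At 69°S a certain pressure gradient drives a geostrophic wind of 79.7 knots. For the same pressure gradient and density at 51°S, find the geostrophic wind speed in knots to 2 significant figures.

96 knots

With the same pressure gradient and density, V_g ∝ 1/f ∝ 1/sin φ.
V₂ = V₁ · sin φ₁ / sin φ₂ = 79.7 × sin 69° / sin 51°
V₂ = 79.7 × 0.9336/0.7771 = 96 knots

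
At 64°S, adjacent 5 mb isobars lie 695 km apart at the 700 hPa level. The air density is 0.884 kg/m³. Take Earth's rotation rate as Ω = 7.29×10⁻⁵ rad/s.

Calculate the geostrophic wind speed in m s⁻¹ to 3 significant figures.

Coriolis parameter at 64°S:
f = 2Ω sin φ = 2 × 7.29×10⁻⁵ × sin 64° = 1.31×10⁻⁴ s⁻¹
Pressure gradient: |∂P/∂n| = 500 Pa / 695000 m = 7.19×10⁻⁴ Pa/m
Geostrophic balance (pressure-gradient force = Coriolis force):
V_g = (1/(fρ)) |∂P/∂n| = 7.19×10⁻⁴ / (1.31×10⁻⁴ × 0.884) = 6.21 m/s

6.21 m s⁻¹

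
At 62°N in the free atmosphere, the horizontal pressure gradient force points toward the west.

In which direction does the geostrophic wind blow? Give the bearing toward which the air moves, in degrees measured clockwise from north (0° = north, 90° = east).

000°

The pressure-gradient force points toward the west (bearing 270°).
Geostrophic balance: in the Northern Hemisphere the Coriolis force deflects motion to the right, so the geostrophic wind blows 90° to the right of the pressure-gradient force (low pressure on the left).
Rotating 270° by 90° clockwise gives 000° — the wind blows toward the north.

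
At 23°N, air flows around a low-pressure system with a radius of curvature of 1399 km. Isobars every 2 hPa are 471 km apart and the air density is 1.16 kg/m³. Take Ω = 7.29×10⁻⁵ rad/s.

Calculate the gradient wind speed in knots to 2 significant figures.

Coriolis parameter at 23°N:
f = 2Ω sin φ = 2 × 7.29×10⁻⁵ × sin 23° = 5.70×10⁻⁵ s⁻¹
Pressure gradient: |∂P/∂n| = 200 Pa / 471000 m = 4.25×10⁻⁴ Pa/m
Geostrophic speed: V_g = |∂P/∂n|/(fρ) = 4.25×10⁻⁴/(5.70×10⁻⁵ × 1.16) = 6.43 m/s
Around a low, centrifugal force acts outward with Coriolis, so pressure-gradient force balances both:
(1/ρ)|∂P/∂n| = fV + V²/R  →  V² + fR·V − fR·V_g = 0
With fR = 5.70×10⁻⁵ × 1399×10³ m = 79.7 m/s:
V = [−fR + √((fR)² + 4 fR V_g)]/2 = [−79.7 + √(79.7² + 4×79.7×6.43)]/2 = 5.98 m/s
Subgeostrophic (V < V_g = 6.43 m/s), as expected around a low.
Converting: 5.98 m/s × 1.944 = 12 knots

12 knots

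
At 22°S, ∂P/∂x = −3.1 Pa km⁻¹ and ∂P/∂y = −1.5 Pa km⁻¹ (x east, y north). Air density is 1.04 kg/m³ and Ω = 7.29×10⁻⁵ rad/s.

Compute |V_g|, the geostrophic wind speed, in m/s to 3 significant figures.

60.6 m/s

Coriolis parameter at 22°S:
f = 2Ω sin φ = 2 × 7.29×10⁻⁵ × sin 22° = 5.46×10⁻⁵ s⁻¹
In the Southern Hemisphere f is negative: f = −5.46×10⁻⁵ s⁻¹.
Component geostrophic relations (x east, y north):
u_g = −(1/(fρ)) ∂P/∂y,  v_g = (1/(fρ)) ∂P/∂x
u_g = −(−1.5×10⁻³)/(−5.46×10⁻⁵ × 1.04) = −26.4 m/s;  v_g = (−3.1×10⁻³)/(−5.46×10⁻⁵ × 1.04) = 54.6 m/s
|V_g| = √(u_g² + v_g²) = 60.6 m/s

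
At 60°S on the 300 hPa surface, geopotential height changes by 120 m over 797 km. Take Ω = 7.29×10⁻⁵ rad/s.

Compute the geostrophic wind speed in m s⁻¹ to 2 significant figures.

12 m s⁻¹

Coriolis parameter at 60°S:
f = 2Ω sin φ = 2 × 7.29×10⁻⁵ × sin 60° = 1.26×10⁻⁴ s⁻¹
Height gradient: |∂Z/∂n| = 120 m / 797000 m = 1.51×10⁻⁴
On a pressure surface, geostrophic balance gives V_g = (g/f)|∂Z/∂n|:
V_g = 9.81 × 1.51×10⁻⁴ / 1.26×10⁻⁴ = 11.7 m/s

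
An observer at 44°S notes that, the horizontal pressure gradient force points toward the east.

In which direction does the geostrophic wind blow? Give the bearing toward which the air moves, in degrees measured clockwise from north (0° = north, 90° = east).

000°

The pressure-gradient force points toward the east (bearing 090°).
Geostrophic balance: in the Southern Hemisphere the Coriolis force deflects motion to the left, so the geostrophic wind blows 90° to the left of the pressure-gradient force (low pressure on the right).
Rotating 090° by 90° counterclockwise gives 000° — the wind blows toward the north.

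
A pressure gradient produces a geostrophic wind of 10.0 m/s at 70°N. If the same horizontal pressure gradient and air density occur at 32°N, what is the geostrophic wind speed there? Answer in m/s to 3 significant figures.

With the same pressure gradient and density, V_g ∝ 1/f ∝ 1/sin φ.
V₂ = V₁ · sin φ₁ / sin φ₂ = 10.0 × sin 70° / sin 32°
V₂ = 10.0 × 0.9397/0.5299 = 17.7 m/s

17.7 m/s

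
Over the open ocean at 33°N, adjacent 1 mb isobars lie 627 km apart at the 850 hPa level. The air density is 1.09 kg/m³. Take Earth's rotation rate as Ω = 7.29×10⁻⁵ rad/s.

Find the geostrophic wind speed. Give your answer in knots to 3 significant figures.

Coriolis parameter at 33°N:
f = 2Ω sin φ = 2 × 7.29×10⁻⁵ × sin 33° = 7.94×10⁻⁵ s⁻¹
Pressure gradient: |∂P/∂n| = 100 Pa / 627000 m = 1.59×10⁻⁴ Pa/m
Geostrophic balance (pressure-gradient force = Coriolis force):
V_g = (1/(fρ)) |∂P/∂n| = 1.59×10⁻⁴ / (7.94×10⁻⁵ × 1.09) = 1.84 m/s
Converting: 1.84 m/s × 1.944 = 3.58 knots

3.58 knots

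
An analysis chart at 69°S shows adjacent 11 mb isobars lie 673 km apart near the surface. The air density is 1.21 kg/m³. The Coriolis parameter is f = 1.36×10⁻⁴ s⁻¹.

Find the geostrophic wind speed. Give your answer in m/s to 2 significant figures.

Pressure gradient: |∂P/∂n| = 1100 Pa / 673000 m = 1.63×10⁻³ Pa/m
Geostrophic balance (pressure-gradient force = Coriolis force):
V_g = (1/(fρ)) |∂P/∂n| = 1.63×10⁻³ / (1.36×10⁻⁴ × 1.21) = 9.93 m/s

9.9 m/s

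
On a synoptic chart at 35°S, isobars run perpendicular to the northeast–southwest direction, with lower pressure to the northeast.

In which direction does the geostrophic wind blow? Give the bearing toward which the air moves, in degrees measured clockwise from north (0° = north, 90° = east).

315°

The pressure-gradient force points toward the northeast (bearing 045°).
Geostrophic balance: in the Southern Hemisphere the Coriolis force deflects motion to the left, so the geostrophic wind blows 90° to the left of the pressure-gradient force (low pressure on the right).
Rotating 045° by 90° counterclockwise gives 315° — the wind blows toward the northwest.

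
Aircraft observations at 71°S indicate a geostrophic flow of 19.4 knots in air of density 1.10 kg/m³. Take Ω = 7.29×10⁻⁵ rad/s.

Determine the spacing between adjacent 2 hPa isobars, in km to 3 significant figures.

Coriolis parameter at 71°S:
f = 2Ω sin φ = 2 × 7.29×10⁻⁵ × sin 71° = 1.38×10⁻⁴ s⁻¹
Wind speed in SI: 19.4 knots = 9.98 m/s
Geostrophic balance rearranged: |∂P/∂n| = f ρ V_g
|∂P/∂n| = 1.38×10⁻⁴ × 1.10 × 9.98 = 1.51×10⁻³ Pa/m
Isobar spacing: Δn = ΔP/|∂P/∂n| = 200 Pa / 1.51×10⁻³ Pa/m = 132151 m ≈ 132 km

132 km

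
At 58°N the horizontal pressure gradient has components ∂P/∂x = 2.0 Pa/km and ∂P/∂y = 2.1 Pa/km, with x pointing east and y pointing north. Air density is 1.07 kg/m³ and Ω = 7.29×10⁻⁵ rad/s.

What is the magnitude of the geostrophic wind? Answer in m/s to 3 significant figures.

Coriolis parameter at 58°N:
f = 2Ω sin φ = 2 × 7.29×10⁻⁵ × sin 58° = 1.24×10⁻⁴ s⁻¹
Component geostrophic relations (x east, y north):
u_g = −(1/(fρ)) ∂P/∂y,  v_g = (1/(fρ)) ∂P/∂x
u_g = −(2.1×10⁻³)/(1.24×10⁻⁴ × 1.07) = −15.9 m/s;  v_g = (2.0×10⁻³)/(1.24×10⁻⁴ × 1.07) = 15.1 m/s
|V_g| = √(u_g² + v_g²) = 21.9 m/s

21.9 m/s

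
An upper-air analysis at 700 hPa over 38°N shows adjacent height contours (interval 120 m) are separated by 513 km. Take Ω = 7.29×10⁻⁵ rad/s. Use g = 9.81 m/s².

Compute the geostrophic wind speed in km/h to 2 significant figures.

92 km/h

Coriolis parameter at 38°N:
f = 2Ω sin φ = 2 × 7.29×10⁻⁵ × sin 38° = 8.98×10⁻⁵ s⁻¹
Height gradient: |∂Z/∂n| = 120 m / 513000 m = 2.34×10⁻⁴
On a pressure surface, geostrophic balance gives V_g = (g/f)|∂Z/∂n|:
V_g = 9.81 × 2.34×10⁻⁴ / 8.98×10⁻⁵ = 25.6 m/s
Converting: 25.6 m/s × 3.6 = 92 km/h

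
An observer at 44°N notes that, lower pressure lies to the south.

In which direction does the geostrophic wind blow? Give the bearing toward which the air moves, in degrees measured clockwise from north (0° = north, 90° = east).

The pressure-gradient force points toward the south (bearing 180°).
Geostrophic balance: in the Northern Hemisphere the Coriolis force deflects motion to the right, so the geostrophic wind blows 90° to the right of the pressure-gradient force (low pressure on the left).
Rotating 180° by 90° clockwise gives 270° — the wind blows toward the west.

270°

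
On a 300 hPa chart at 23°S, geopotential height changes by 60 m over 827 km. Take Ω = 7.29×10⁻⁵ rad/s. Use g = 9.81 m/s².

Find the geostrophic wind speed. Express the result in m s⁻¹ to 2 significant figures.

Coriolis parameter at 23°S:
f = 2Ω sin φ = 2 × 7.29×10⁻⁵ × sin 23° = 5.70×10⁻⁵ s⁻¹
Height gradient: |∂Z/∂n| = 60 m / 827000 m = 7.26×10⁻⁵
On a pressure surface, geostrophic balance gives V_g = (g/f)|∂Z/∂n|:
V_g = 9.81 × 7.26×10⁻⁵ / 5.70×10⁻⁵ = 12.5 m/s

12 m s⁻¹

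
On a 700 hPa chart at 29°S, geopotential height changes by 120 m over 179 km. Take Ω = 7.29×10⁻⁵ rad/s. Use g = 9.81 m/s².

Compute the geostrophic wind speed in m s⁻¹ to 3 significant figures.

93.0 m s⁻¹

Coriolis parameter at 29°S:
f = 2Ω sin φ = 2 × 7.29×10⁻⁵ × sin 29° = 7.07×10⁻⁵ s⁻¹
Height gradient: |∂Z/∂n| = 120 m / 179000 m = 6.70×10⁻⁴
On a pressure surface, geostrophic balance gives V_g = (g/f)|∂Z/∂n|:
V_g = 9.81 × 6.70×10⁻⁴ / 7.07×10⁻⁵ = 93.0 m/s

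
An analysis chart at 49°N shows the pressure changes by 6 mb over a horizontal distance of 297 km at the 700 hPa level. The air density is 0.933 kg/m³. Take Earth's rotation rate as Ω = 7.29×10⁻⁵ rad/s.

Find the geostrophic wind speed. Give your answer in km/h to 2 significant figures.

Coriolis parameter at 49°N:
f = 2Ω sin φ = 2 × 7.29×10⁻⁵ × sin 49° = 1.10×10⁻⁴ s⁻¹
Pressure gradient: |∂P/∂n| = 600 Pa / 297000 m = 2.02×10⁻³ Pa/m
Geostrophic balance (pressure-gradient force = Coriolis force):
V_g = (1/(fρ)) |∂P/∂n| = 2.02×10⁻³ / (1.10×10⁻⁴ × 0.933) = 19.7 m/s
Converting: 19.7 m/s × 3.6 = 71 km/h

71 km/h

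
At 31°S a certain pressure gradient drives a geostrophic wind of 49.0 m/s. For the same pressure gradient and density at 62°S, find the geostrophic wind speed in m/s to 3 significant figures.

With the same pressure gradient and density, V_g ∝ 1/f ∝ 1/sin φ.
V₂ = V₁ · sin φ₁ / sin φ₂ = 49.0 × sin 31° / sin 62°
V₂ = 49.0 × 0.5150/0.8829 = 28.6 m/s

28.6 m/s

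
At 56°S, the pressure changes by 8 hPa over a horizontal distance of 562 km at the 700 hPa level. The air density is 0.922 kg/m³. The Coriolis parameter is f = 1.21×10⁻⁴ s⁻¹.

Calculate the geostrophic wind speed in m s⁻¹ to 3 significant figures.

Pressure gradient: |∂P/∂n| = 800 Pa / 562000 m = 1.42×10⁻³ Pa/m
Geostrophic balance (pressure-gradient force = Coriolis force):
V_g = (1/(fρ)) |∂P/∂n| = 1.42×10⁻³ / (1.21×10⁻⁴ × 0.922) = 12.8 m/s

12.8 m s⁻¹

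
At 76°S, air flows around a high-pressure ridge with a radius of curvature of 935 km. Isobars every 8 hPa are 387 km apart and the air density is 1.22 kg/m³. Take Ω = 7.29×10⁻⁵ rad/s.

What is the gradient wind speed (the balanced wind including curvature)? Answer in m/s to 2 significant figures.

Coriolis parameter at 76°S:
f = 2Ω sin φ = 2 × 7.29×10⁻⁵ × sin 76° = 1.41×10⁻⁴ s⁻¹
Pressure gradient: |∂P/∂n| = 800 Pa / 387000 m = 2.07×10⁻³ Pa/m
Geostrophic speed: V_g = |∂P/∂n|/(fρ) = 2.07×10⁻³/(1.41×10⁻⁴ × 1.22) = 12.0 m/s
Around a high, pressure-gradient force acts outward with centrifugal, so Coriolis balances both:
fV = (1/ρ)|∂P/∂n| + V²/R  →  V² − fR·V + fR·V_g = 0
With fR = 1.41×10⁻⁴ × 935×10³ m = 132 m/s:
V = [fR − √((fR)² − 4 fR V_g)]/2 = [132 − √(132² − 4×132×12)]/2 = 13.3 m/s
Supergeostrophic (V > V_g = 12 m/s), as expected around a high.

13 m/s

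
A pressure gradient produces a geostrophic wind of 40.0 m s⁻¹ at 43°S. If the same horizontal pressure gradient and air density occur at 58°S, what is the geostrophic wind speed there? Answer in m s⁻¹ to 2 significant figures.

With the same pressure gradient and density, V_g ∝ 1/f ∝ 1/sin φ.
V₂ = V₁ · sin φ₁ / sin φ₂ = 40.0 × sin 43° / sin 58°
V₂ = 40.0 × 0.6820/0.8480 = 32 m s⁻¹

32 m s⁻¹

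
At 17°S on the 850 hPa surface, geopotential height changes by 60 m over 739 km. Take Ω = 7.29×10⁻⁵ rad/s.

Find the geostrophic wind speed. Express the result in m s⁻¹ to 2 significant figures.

19 m s⁻¹

Coriolis parameter at 17°S:
f = 2Ω sin φ = 2 × 7.29×10⁻⁵ × sin 17° = 4.26×10⁻⁵ s⁻¹
Height gradient: |∂Z/∂n| = 60 m / 739000 m = 8.12×10⁻⁵
On a pressure surface, geostrophic balance gives V_g = (g/f)|∂Z/∂n|:
V_g = 9.81 × 8.12×10⁻⁵ / 4.26×10⁻⁵ = 18.7 m/s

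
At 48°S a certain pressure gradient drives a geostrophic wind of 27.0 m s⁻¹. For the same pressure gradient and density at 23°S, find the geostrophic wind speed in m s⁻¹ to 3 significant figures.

51.4 m s⁻¹

With the same pressure gradient and density, V_g ∝ 1/f ∝ 1/sin φ.
V₂ = V₁ · sin φ₁ / sin φ₂ = 27.0 × sin 48° / sin 23°
V₂ = 27.0 × 0.7431/0.3907 = 51.4 m s⁻¹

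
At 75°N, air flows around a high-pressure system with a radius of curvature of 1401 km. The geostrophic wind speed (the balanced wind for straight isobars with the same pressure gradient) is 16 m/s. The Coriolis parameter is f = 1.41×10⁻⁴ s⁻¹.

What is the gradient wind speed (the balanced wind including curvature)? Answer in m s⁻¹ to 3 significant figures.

17.6 m s⁻¹

Around a high, pressure-gradient force acts outward with centrifugal, so Coriolis balances both:
fV = (1/ρ)|∂P/∂n| + V²/R  →  V² − fR·V + fR·V_g = 0
With fR = 1.41×10⁻⁴ × 1401×10³ m = 198 m/s:
V = [fR − √((fR)² − 4 fR V_g)]/2 = [198 − √(198² − 4×198×16)]/2 = 17.6 m/s
Supergeostrophic (V > V_g = 16 m/s), as expected around a high.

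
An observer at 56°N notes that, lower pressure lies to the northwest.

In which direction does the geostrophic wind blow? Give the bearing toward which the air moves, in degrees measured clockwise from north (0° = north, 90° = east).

045°

The pressure-gradient force points toward the northwest (bearing 315°).
Geostrophic balance: in the Northern Hemisphere the Coriolis force deflects motion to the right, so the geostrophic wind blows 90° to the right of the pressure-gradient force (low pressure on the left).
Rotating 315° by 90° clockwise gives 045° — the wind blows toward the northeast.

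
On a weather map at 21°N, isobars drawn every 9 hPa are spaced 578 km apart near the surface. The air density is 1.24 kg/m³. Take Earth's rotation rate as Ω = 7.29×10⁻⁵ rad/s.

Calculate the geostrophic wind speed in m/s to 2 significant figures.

24 m/s

Coriolis parameter at 21°N:
f = 2Ω sin φ = 2 × 7.29×10⁻⁵ × sin 21° = 5.23×10⁻⁵ s⁻¹
Pressure gradient: |∂P/∂n| = 900 Pa / 578000 m = 1.56×10⁻³ Pa/m
Geostrophic balance (pressure-gradient force = Coriolis force):
V_g = (1/(fρ)) |∂P/∂n| = 1.56×10⁻³ / (5.23×10⁻⁵ × 1.24) = 24.0 m/s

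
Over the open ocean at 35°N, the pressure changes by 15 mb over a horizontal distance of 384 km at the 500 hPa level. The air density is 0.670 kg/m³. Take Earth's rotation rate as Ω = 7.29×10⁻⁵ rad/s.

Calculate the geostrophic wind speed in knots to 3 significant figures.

Coriolis parameter at 35°N:
f = 2Ω sin φ = 2 × 7.29×10⁻⁵ × sin 35° = 8.36×10⁻⁵ s⁻¹
Pressure gradient: |∂P/∂n| = 1500 Pa / 384000 m = 3.91×10⁻³ Pa/m
Geostrophic balance (pressure-gradient force = Coriolis force):
V_g = (1/(fρ)) |∂P/∂n| = 3.91×10⁻³ / (8.36×10⁻⁵ × 0.670) = 69.7 m/s
Converting: 69.7 m/s × 1.944 = 136 knots

136 knots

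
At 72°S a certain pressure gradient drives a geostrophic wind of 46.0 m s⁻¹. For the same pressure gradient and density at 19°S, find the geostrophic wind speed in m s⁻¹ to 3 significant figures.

With the same pressure gradient and density, V_g ∝ 1/f ∝ 1/sin φ.
V₂ = V₁ · sin φ₁ / sin φ₂ = 46.0 × sin 72° / sin 19°
V₂ = 46.0 × 0.9511/0.3256 = 134 m s⁻¹

134 m s⁻¹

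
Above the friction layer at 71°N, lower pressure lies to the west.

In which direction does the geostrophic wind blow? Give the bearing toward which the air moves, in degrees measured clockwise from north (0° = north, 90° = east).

000°

The pressure-gradient force points toward the west (bearing 270°).
Geostrophic balance: in the Northern Hemisphere the Coriolis force deflects motion to the right, so the geostrophic wind blows 90° to the right of the pressure-gradient force (low pressure on the left).
Rotating 270° by 90° clockwise gives 000° — the wind blows toward the north.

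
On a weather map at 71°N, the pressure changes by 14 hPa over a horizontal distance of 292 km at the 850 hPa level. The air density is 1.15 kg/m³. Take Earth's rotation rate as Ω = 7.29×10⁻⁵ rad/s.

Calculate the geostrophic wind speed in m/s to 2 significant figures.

30 m/s

Coriolis parameter at 71°N:
f = 2Ω sin φ = 2 × 7.29×10⁻⁵ × sin 71° = 1.38×10⁻⁴ s⁻¹
Pressure gradient: |∂P/∂n| = 1400 Pa / 292000 m = 4.79×10⁻³ Pa/m
Geostrophic balance (pressure-gradient force = Coriolis force):
V_g = (1/(fρ)) |∂P/∂n| = 4.79×10⁻³ / (1.38×10⁻⁴ × 1.15) = 30.2 m/s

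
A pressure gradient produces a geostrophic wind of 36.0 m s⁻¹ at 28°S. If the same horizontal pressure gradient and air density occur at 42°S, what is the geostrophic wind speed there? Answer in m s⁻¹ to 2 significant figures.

25 m s⁻¹

With the same pressure gradient and density, V_g ∝ 1/f ∝ 1/sin φ.
V₂ = V₁ · sin φ₁ / sin φ₂ = 36.0 × sin 28° / sin 42°
V₂ = 36.0 × 0.4695/0.6691 = 25 m s⁻¹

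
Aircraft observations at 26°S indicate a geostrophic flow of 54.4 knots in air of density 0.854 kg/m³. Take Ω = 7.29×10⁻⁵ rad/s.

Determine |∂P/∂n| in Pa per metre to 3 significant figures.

Coriolis parameter at 26°S:
f = 2Ω sin φ = 2 × 7.29×10⁻⁵ × sin 26° = 6.39×10⁻⁵ s⁻¹
Wind speed in SI: 54.4 knots = 28.0 m/s
Geostrophic balance rearranged: |∂P/∂n| = f ρ V_g
|∂P/∂n| = 6.39×10⁻⁵ × 0.854 × 28.0 = 1.53×10⁻³ Pa/m

1.53×10⁻³ Pa/m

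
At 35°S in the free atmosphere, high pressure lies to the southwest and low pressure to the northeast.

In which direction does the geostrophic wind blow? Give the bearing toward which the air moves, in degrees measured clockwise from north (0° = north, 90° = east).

315°

The pressure-gradient force points toward the northeast (bearing 045°).
Geostrophic balance: in the Southern Hemisphere the Coriolis force deflects motion to the left, so the geostrophic wind blows 90° to the left of the pressure-gradient force (low pressure on the right).
Rotating 045° by 90° counterclockwise gives 315° — the wind blows toward the northwest.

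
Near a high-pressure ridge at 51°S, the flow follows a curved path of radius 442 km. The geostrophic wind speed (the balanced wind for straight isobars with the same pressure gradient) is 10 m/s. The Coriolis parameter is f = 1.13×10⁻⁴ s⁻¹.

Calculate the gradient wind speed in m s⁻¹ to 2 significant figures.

Around a high, pressure-gradient force acts outward with centrifugal, so Coriolis balances both:
fV = (1/ρ)|∂P/∂n| + V²/R  →  V² − fR·V + fR·V_g = 0
With fR = 1.13×10⁻⁴ × 442×10³ m = 49.9 m/s:
V = [fR − √((fR)² − 4 fR V_g)]/2 = [49.9 − √(49.9² − 4×49.9×10)]/2 = 13.8 m/s
Supergeostrophic (V > V_g = 10 m/s), as expected around a high.

14 m s⁻¹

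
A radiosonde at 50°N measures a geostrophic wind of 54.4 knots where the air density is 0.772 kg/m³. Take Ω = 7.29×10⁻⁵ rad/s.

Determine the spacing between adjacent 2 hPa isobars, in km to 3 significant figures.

Coriolis parameter at 50°N:
f = 2Ω sin φ = 2 × 7.29×10⁻⁵ × sin 50° = 1.12×10⁻⁴ s⁻¹
Wind speed in SI: 54.4 knots = 28.0 m/s
Geostrophic balance rearranged: |∂P/∂n| = f ρ V_g
|∂P/∂n| = 1.12×10⁻⁴ × 0.772 × 28.0 = 2.41×10⁻³ Pa/m
Isobar spacing: Δn = ΔP/|∂P/∂n| = 200 Pa / 2.41×10⁻³ Pa/m = 82883 m ≈ 82.9 km

82.9 km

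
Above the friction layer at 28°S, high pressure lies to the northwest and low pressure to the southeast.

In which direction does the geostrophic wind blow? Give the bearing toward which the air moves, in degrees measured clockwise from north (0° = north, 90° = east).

045°

The pressure-gradient force points toward the southeast (bearing 135°).
Geostrophic balance: in the Southern Hemisphere the Coriolis force deflects motion to the left, so the geostrophic wind blows 90° to the left of the pressure-gradient force (low pressure on the right).
Rotating 135° by 90° counterclockwise gives 045° — the wind blows toward the northeast.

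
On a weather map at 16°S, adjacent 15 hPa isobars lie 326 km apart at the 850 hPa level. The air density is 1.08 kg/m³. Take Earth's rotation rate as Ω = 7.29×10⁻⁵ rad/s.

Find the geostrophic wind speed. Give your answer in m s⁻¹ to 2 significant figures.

Coriolis parameter at 16°S:
f = 2Ω sin φ = 2 × 7.29×10⁻⁵ × sin 16° = 4.02×10⁻⁵ s⁻¹
Pressure gradient: |∂P/∂n| = 1500 Pa / 326000 m = 4.60×10⁻³ Pa/m
Geostrophic balance (pressure-gradient force = Coriolis force):
V_g = (1/(fρ)) |∂P/∂n| = 4.60×10⁻³ / (4.02×10⁻⁵ × 1.08) = 106 m/s

110 m s⁻¹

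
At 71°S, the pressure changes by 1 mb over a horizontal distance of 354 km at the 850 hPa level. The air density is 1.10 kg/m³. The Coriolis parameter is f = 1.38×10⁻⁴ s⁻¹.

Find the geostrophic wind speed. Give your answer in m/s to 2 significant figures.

Pressure gradient: |∂P/∂n| = 100 Pa / 354000 m = 2.82×10⁻⁴ Pa/m
Geostrophic balance (pressure-gradient force = Coriolis force):
V_g = (1/(fρ)) |∂P/∂n| = 2.82×10⁻⁴ / (1.38×10⁻⁴ × 1.10) = 1.86 m/s

1.9 m/s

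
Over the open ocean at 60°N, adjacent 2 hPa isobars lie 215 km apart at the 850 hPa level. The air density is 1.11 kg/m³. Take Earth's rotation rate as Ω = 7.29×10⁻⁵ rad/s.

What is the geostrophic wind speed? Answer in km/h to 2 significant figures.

Coriolis parameter at 60°N:
f = 2Ω sin φ = 2 × 7.29×10⁻⁵ × sin 60° = 1.26×10⁻⁴ s⁻¹
Pressure gradient: |∂P/∂n| = 200 Pa / 215000 m = 9.30×10⁻⁴ Pa/m
Geostrophic balance (pressure-gradient force = Coriolis force):
V_g = (1/(fρ)) |∂P/∂n| = 9.30×10⁻⁴ / (1.26×10⁻⁴ × 1.11) = 6.64 m/s
Converting: 6.64 m/s × 3.6 = 24 km/h

24 km/h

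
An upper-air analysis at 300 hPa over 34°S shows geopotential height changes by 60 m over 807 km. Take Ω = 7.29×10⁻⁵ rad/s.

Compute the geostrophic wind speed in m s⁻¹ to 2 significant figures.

Coriolis parameter at 34°S:
f = 2Ω sin φ = 2 × 7.29×10⁻⁵ × sin 34° = 8.15×10⁻⁵ s⁻¹
Height gradient: |∂Z/∂n| = 60 m / 807000 m = 7.43×10⁻⁵
On a pressure surface, geostrophic balance gives V_g = (g/f)|∂Z/∂n|:
V_g = 9.81 × 7.43×10⁻⁵ / 8.15×10⁻⁵ = 8.95 m/s

8.9 m s⁻¹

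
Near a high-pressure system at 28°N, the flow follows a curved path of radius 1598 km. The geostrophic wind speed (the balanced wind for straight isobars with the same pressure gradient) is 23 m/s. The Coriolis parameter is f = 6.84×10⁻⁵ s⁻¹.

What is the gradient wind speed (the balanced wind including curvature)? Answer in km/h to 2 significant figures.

120 km/h

Around a high, pressure-gradient force acts outward with centrifugal, so Coriolis balances both:
fV = (1/ρ)|∂P/∂n| + V²/R  →  V² − fR·V + fR·V_g = 0
With fR = 6.84×10⁻⁵ × 1598×10³ m = 109 m/s:
V = [fR − √((fR)² − 4 fR V_g)]/2 = [109 − √(109² − 4×109×23)]/2 = 32.9 m/s
Supergeostrophic (V > V_g = 23 m/s), as expected around a high.
Converting: 32.9 m/s × 3.6 = 120 km/h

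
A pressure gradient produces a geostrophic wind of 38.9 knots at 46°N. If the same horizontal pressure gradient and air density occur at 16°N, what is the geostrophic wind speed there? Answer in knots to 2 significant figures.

100 knots

With the same pressure gradient and density, V_g ∝ 1/f ∝ 1/sin φ.
V₂ = V₁ · sin φ₁ / sin φ₂ = 38.9 × sin 46° / sin 16°
V₂ = 38.9 × 0.7193/0.2756 = 100 knots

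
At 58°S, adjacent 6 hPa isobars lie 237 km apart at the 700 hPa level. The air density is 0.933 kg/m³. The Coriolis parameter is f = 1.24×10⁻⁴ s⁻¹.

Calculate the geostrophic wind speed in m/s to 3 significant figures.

Pressure gradient: |∂P/∂n| = 600 Pa / 237000 m = 2.53×10⁻³ Pa/m
Geostrophic balance (pressure-gradient force = Coriolis force):
V_g = (1/(fρ)) |∂P/∂n| = 2.53×10⁻³ / (1.24×10⁻⁴ × 0.933) = 21.9 m/s

21.9 m/s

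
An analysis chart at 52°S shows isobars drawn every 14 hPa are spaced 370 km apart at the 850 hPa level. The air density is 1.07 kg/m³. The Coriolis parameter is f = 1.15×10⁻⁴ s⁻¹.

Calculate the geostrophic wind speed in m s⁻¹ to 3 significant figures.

30.7 m s⁻¹

Pressure gradient: |∂P/∂n| = 1400 Pa / 370000 m = 3.78×10⁻³ Pa/m
Geostrophic balance (pressure-gradient force = Coriolis force):
V_g = (1/(fρ)) |∂P/∂n| = 3.78×10⁻³ / (1.15×10⁻⁴ × 1.07) = 30.7 m/s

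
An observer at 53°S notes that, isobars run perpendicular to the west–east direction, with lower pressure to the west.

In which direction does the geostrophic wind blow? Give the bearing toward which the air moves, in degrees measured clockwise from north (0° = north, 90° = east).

The pressure-gradient force points toward the west (bearing 270°).
Geostrophic balance: in the Southern Hemisphere the Coriolis force deflects motion to the left, so the geostrophic wind blows 90° to the left of the pressure-gradient force (low pressure on the right).
Rotating 270° by 90° counterclockwise gives 180° — the wind blows toward the south.

180°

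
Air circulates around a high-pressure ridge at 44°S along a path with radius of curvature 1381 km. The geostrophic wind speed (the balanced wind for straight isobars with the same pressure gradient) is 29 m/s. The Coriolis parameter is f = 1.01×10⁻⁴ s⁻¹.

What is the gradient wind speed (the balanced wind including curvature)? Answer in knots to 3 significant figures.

Around a high, pressure-gradient force acts outward with centrifugal, so Coriolis balances both:
fV = (1/ρ)|∂P/∂n| + V²/R  →  V² − fR·V + fR·V_g = 0
With fR = 1.01×10⁻⁴ × 1381×10³ m = 139 m/s:
V = [fR − √((fR)² − 4 fR V_g)]/2 = [139 − √(139² − 4×139×29)]/2 = 41.1 m/s
Supergeostrophic (V > V_g = 29 m/s), as expected around a high.
Converting: 41.1 m/s × 1.944 = 79.9 knots

79.9 knots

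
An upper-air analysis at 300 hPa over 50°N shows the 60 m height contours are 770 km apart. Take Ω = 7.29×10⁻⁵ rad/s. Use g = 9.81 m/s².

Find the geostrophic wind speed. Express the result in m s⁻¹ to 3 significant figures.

6.84 m s⁻¹

Coriolis parameter at 50°N:
f = 2Ω sin φ = 2 × 7.29×10⁻⁵ × sin 50° = 1.12×10⁻⁴ s⁻¹
Height gradient: |∂Z/∂n| = 60 m / 770000 m = 7.79×10⁻⁵
On a pressure surface, geostrophic balance gives V_g = (g/f)|∂Z/∂n|:
V_g = 9.81 × 7.79×10⁻⁵ / 1.12×10⁻⁴ = 6.84 m/s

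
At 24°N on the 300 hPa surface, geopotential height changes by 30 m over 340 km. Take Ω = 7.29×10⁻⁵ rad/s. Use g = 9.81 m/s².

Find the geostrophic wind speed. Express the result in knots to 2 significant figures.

28 knots

Coriolis parameter at 24°N:
f = 2Ω sin φ = 2 × 7.29×10⁻⁵ × sin 24° = 5.93×10⁻⁵ s⁻¹
Height gradient: |∂Z/∂n| = 30 m / 340000 m = 8.82×10⁻⁵
On a pressure surface, geostrophic balance gives V_g = (g/f)|∂Z/∂n|:
V_g = 9.81 × 8.82×10⁻⁵ / 5.93×10⁻⁵ = 14.6 m/s
Converting: 14.6 m/s × 1.944 = 28 knots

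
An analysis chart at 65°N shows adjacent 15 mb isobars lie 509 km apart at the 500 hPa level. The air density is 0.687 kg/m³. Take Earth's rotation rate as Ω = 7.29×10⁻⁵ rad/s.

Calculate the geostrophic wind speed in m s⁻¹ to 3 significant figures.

Coriolis parameter at 65°N:
f = 2Ω sin φ = 2 × 7.29×10⁻⁵ × sin 65° = 1.32×10⁻⁴ s⁻¹
Pressure gradient: |∂P/∂n| = 1500 Pa / 509000 m = 2.95×10⁻³ Pa/m
Geostrophic balance (pressure-gradient force = Coriolis force):
V_g = (1/(fρ)) |∂P/∂n| = 2.95×10⁻³ / (1.32×10⁻⁴ × 0.687) = 32.5 m/s

32.5 m s⁻¹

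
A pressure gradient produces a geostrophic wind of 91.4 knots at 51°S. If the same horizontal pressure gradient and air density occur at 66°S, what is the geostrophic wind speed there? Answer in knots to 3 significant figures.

With the same pressure gradient and density, V_g ∝ 1/f ∝ 1/sin φ.
V₂ = V₁ · sin φ₁ / sin φ₂ = 91.4 × sin 51° / sin 66°
V₂ = 91.4 × 0.7771/0.9135 = 77.8 knots

77.8 knots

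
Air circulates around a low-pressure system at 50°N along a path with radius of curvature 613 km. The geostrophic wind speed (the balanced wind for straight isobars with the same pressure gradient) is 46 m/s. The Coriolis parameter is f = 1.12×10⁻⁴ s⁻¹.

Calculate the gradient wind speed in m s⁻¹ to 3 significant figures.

31.5 m s⁻¹

Around a low, centrifugal force acts outward with Coriolis, so pressure-gradient force balances both:
(1/ρ)|∂P/∂n| = fV + V²/R  →  V² + fR·V − fR·V_g = 0
With fR = 1.12×10⁻⁴ × 613×10³ m = 68.7 m/s:
V = [−fR + √((fR)² + 4 fR V_g)]/2 = [−68.7 + √(68.7² + 4×68.7×46)]/2 = 31.5 m/s
Subgeostrophic (V < V_g = 46 m/s), as expected around a low.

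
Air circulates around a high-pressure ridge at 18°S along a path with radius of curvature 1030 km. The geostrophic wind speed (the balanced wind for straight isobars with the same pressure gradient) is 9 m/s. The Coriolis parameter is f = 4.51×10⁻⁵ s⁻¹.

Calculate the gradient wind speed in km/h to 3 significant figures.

Around a high, pressure-gradient force acts outward with centrifugal, so Coriolis balances both:
fV = (1/ρ)|∂P/∂n| + V²/R  →  V² − fR·V + fR·V_g = 0
With fR = 4.51×10⁻⁵ × 1030×10³ m = 46.5 m/s:
V = [fR − √((fR)² − 4 fR V_g)]/2 = [46.5 − √(46.5² − 4×46.5×9)]/2 = 12.2 m/s
Supergeostrophic (V > V_g = 9 m/s), as expected around a high.
Converting: 12.2 m/s × 3.6 = 44.0 km/h

44.0 km/h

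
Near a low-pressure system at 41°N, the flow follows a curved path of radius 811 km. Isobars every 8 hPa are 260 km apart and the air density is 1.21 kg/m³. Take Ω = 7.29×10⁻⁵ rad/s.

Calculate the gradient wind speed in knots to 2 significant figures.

Coriolis parameter at 41°N:
f = 2Ω sin φ = 2 × 7.29×10⁻⁵ × sin 41° = 9.57×10⁻⁵ s⁻¹
Pressure gradient: |∂P/∂n| = 800 Pa / 260000 m = 3.08×10⁻³ Pa/m
Geostrophic speed: V_g = |∂P/∂n|/(fρ) = 3.08×10⁻³/(9.57×10⁻⁵ × 1.21) = 26.6 m/s
Around a low, centrifugal force acts outward with Coriolis, so pressure-gradient force balances both:
(1/ρ)|∂P/∂n| = fV + V²/R  →  V² + fR·V − fR·V_g = 0
With fR = 9.57×10⁻⁵ × 811×10³ m = 77.6 m/s:
V = [−fR + √((fR)² + 4 fR V_g)]/2 = [−77.6 + √(77.6² + 4×77.6×26.6)]/2 = 20.9 m/s
Subgeostrophic (V < V_g = 26.6 m/s), as expected around a low.
Converting: 20.9 m/s × 1.944 = 41 knots

41 knots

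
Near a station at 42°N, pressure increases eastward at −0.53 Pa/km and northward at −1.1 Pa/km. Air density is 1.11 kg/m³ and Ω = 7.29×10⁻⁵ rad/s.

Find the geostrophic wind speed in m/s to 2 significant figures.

11 m/s

Coriolis parameter at 42°N:
f = 2Ω sin φ = 2 × 7.29×10⁻⁵ × sin 42° = 9.76×10⁻⁵ s⁻¹
Component geostrophic relations (x east, y north):
u_g = −(1/(fρ)) ∂P/∂y,  v_g = (1/(fρ)) ∂P/∂x
u_g = −(−1.1×10⁻³)/(9.76×10⁻⁵ × 1.11) = 10.2 m/s;  v_g = (−0.53×10⁻³)/(9.76×10⁻⁵ × 1.11) = −4.89 m/s
|V_g| = √(u_g² + v_g²) = 11.3 m/s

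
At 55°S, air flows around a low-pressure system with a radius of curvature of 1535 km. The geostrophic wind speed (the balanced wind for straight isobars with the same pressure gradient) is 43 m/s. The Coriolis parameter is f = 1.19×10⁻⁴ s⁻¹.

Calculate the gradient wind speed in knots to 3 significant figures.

69.8 knots

Around a low, centrifugal force acts outward with Coriolis, so pressure-gradient force balances both:
(1/ρ)|∂P/∂n| = fV + V²/R  →  V² + fR·V − fR·V_g = 0
With fR = 1.19×10⁻⁴ × 1535×10³ m = 183 m/s:
V = [−fR + √((fR)² + 4 fR V_g)]/2 = [−183 + √(183² + 4×183×43)]/2 = 35.9 m/s
Subgeostrophic (V < V_g = 43 m/s), as expected around a low.
Converting: 35.9 m/s × 1.944 = 69.8 knots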